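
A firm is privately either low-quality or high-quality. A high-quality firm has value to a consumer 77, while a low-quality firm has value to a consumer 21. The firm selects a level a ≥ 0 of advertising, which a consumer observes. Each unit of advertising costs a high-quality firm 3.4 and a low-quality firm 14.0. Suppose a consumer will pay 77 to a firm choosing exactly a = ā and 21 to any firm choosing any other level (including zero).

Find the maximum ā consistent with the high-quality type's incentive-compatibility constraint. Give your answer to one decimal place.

16.5

Choosing ā yields the high-quality type 77 − 3.4·ā; choosing zero yields 21.
The high-quality type is indifferent at 77 − 3.4·ā = 21, i.e. ā = (77 − 21) / 3.4 ≈ 16.5.
For any ā above 16.5 the high-quality type would rather pool at zero, so separation collapses.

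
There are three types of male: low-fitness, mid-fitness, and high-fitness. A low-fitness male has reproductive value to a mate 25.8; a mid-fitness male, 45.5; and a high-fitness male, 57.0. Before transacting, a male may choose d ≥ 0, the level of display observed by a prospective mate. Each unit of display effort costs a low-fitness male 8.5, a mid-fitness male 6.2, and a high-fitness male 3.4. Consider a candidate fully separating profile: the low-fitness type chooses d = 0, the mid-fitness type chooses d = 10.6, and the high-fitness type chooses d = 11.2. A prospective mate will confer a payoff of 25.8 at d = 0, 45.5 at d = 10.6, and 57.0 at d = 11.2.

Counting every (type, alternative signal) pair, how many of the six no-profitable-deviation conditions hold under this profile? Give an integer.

3

Low-fitness (own payoff 25.8): to d=10.6 gives 45.5 − 8.5×10.6 = -44.6 → no gain ✓; to d=11.2 gives 57.0 − 8.5×11.2 = -38.2 → no gain ✓.
High-fitness (own payoff 57.0 − 3.4×11.2 = 18.92): to d=0 gives 25.8 → profitable ✗; to d=10.6 gives 45.5 − 3.4×10.6 = 9.46 → no gain ✓.
Mid-fitness (own payoff 45.5 − 6.2×10.6 = -20.22): to d=0 gives 25.8 → profitable ✗; to d=11.2 gives 57.0 − 6.2×11.2 = -12.44 → profitable ✗.
3 of the 6 constraints hold; not an equilibrium.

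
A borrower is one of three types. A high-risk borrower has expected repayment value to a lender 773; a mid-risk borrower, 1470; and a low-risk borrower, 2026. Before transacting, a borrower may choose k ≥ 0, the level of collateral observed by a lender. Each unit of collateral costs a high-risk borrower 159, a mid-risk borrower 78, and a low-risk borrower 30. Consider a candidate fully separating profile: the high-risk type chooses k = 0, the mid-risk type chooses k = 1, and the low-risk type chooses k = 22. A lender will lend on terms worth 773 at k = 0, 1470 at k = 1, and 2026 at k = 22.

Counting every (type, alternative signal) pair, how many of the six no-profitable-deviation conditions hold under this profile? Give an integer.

High-risk (own payoff 773): to k=1 gives 1470 − 159×1 = 1311 → profitable ✗; to k=22 gives 2026 − 159×22 = -1472 → no gain ✓.
Low-risk (own payoff 2026 − 30×22 = 1366): to k=0 gives 773 → no gain ✓; to k=1 gives 1470 − 30×1 = 1440 → profitable ✗.
Mid-risk (own payoff 1470 − 78×1 = 1392): to k=0 gives 773 → no gain ✓; to k=22 gives 2026 − 78×22 = 310 → no gain ✓.
4 of the 6 constraints hold; not an equilibrium.

4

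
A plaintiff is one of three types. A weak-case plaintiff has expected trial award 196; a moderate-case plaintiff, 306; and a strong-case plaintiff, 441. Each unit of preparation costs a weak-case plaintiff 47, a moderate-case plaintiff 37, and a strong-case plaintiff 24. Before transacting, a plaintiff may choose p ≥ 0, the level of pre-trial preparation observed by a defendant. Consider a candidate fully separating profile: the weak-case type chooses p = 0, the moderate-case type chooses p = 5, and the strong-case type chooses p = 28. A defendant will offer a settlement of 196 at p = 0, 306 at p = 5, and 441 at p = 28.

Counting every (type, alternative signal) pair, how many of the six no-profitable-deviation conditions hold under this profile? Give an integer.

Strong-case (own payoff 441 − 24×28 = -231): to p=0 gives 196 → profitable ✗; to p=5 gives 306 − 24×5 = 186 → profitable ✗.
Moderate-case (own payoff 306 − 37×5 = 121): to p=0 gives 196 → profitable ✗; to p=28 gives 441 − 37×28 = -595 → no gain ✓.
Weak-case (own payoff 196): to p=5 gives 306 − 47×5 = 71 → no gain ✓; to p=28 gives 441 − 47×28 = -875 → no gain ✓.
3 of the 6 constraints hold; not an equilibrium.

3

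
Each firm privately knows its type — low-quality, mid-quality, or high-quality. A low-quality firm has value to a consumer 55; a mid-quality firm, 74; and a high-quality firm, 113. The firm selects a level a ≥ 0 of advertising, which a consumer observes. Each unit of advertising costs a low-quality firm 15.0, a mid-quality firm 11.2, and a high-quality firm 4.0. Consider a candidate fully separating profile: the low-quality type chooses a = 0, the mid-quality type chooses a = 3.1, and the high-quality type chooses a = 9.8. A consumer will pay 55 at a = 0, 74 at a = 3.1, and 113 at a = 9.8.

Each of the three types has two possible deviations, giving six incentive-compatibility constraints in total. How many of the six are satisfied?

High-quality (own payoff 113 − 4.0×9.8 = 73.8): to a=0 gives 55 → no gain ✓; to a=3.1 gives 74 − 4.0×3.1 = 61.6 → no gain ✓.
Low-quality (own payoff 55): to a=3.1 gives 74 − 15.0×3.1 = 27.5 → no gain ✓; to a=9.8 gives 113 − 15.0×9.8 = -34 → no gain ✓.
Mid-quality (own payoff 74 − 11.2×3.1 = 39.28): to a=0 gives 55 → profitable ✗; to a=9.8 gives 113 − 11.2×9.8 = 3.24 → no gain ✓.
5 of the 6 constraints hold; not an equilibrium.

5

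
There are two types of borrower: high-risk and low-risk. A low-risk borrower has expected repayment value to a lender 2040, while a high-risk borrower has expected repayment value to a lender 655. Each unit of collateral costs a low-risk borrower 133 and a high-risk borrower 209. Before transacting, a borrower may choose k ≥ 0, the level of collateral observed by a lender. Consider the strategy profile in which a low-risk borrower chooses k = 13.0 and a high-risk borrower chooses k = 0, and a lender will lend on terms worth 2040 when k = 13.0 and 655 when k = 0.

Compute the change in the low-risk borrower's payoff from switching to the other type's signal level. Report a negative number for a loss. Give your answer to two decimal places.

344.00

Playing k = 13.0 the low-risk borrower receives 2040 − 133 × 13.0 = 311.
Deviating to k = 0 yields 655 instead.
Gain from deviating: 655 − 311 = 344.00.
The gain is positive, so the low-risk type's incentive-compatibility constraint is violated — this profile is not a separating equilibrium.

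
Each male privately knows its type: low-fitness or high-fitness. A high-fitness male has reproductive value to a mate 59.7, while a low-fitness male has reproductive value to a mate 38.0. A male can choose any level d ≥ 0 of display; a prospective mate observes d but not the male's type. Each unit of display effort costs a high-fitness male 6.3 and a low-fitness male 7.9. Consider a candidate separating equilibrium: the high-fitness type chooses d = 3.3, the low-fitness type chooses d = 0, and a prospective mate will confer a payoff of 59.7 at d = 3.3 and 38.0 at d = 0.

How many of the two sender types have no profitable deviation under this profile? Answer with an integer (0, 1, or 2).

2

High-fitness type: signal → 59.7 − 6.3 × 3.3 = 38.91; deviate to 0 → 38.0. IC holds (38.91 ≥ 38.0).
Low-fitness type: stay at 0 → 38.0; mimic → 59.7 − 7.9 × 3.3 = 33.63. IC holds (38.0 ≥ 33.63).
2 of 2 constraints hold, so this is a separating equilibrium.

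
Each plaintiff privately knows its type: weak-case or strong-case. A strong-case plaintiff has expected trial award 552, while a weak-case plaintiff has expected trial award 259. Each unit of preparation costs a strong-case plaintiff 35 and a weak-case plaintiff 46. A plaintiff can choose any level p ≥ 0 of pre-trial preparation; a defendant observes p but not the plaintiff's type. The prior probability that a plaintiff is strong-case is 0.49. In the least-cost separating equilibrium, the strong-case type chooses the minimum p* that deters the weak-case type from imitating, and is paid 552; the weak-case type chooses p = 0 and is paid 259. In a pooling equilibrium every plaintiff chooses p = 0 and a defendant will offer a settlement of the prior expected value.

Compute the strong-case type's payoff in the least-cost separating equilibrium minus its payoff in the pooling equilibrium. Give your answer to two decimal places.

Least-cost separating signal: p* solves 259 = 552 − 46·p*, so p* = (552 − 259)/46 ≈ 6.3696.
Strong-case type's separating payoff: 552 − 35 × p* = 552 − 35 × (552 − 259)/46 = 552 − 10255/46 ≈ 329.0652.
Pooling payoff: 0.49 × 552 + 0.51 × 259 = 402.57.
Difference: 329.0652 − 402.57 = -73.5048, i.e. -73.50 to two decimal places.
The strong-case type would prefer the pooling outcome.

-73.50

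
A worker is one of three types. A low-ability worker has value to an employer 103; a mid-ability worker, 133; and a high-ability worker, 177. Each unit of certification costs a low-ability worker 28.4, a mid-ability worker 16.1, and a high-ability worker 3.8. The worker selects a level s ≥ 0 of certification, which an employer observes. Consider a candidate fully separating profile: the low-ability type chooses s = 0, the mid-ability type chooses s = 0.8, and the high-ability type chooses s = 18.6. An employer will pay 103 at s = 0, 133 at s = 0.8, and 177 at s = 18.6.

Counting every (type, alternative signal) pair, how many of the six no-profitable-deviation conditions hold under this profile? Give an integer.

4

Mid-ability (own payoff 133 − 16.1×0.8 = 120.12): to s=0 gives 103 → no gain ✓; to s=18.6 gives 177 − 16.1×18.6 = -122.46 → no gain ✓.
High-ability (own payoff 177 − 3.8×18.6 = 106.32): to s=0 gives 103 → no gain ✓; to s=0.8 gives 133 − 3.8×0.8 = 129.96 → profitable ✗.
Low-ability (own payoff 103): to s=0.8 gives 133 − 28.4×0.8 = 110.28 → profitable ✗; to s=18.6 gives 177 − 28.4×18.6 = -351.24 → no gain ✓.
4 of the 6 constraints hold; not an equilibrium.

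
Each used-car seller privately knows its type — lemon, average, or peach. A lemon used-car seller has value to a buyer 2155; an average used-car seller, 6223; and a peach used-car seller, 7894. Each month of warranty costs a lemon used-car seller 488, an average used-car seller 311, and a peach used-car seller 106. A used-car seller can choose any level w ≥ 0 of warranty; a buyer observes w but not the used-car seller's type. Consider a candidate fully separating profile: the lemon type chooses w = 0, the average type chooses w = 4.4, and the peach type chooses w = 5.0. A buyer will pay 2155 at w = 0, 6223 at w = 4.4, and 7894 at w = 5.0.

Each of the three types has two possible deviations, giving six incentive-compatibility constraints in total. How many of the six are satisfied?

Lemon (own payoff 2155): to w=4.4 gives 6223 − 488×4.4 = 4075.8 → profitable ✗; to w=5.0 gives 7894 − 488×5.0 = 5454 → profitable ✗.
Average (own payoff 6223 − 311×4.4 = 4854.6): to w=0 gives 2155 → no gain ✓; to w=5.0 gives 7894 − 311×5.0 = 6339 → profitable ✗.
Peach (own payoff 7894 − 106×5.0 = 7364): to w=0 gives 2155 → no gain ✓; to w=4.4 gives 6223 − 106×4.4 = 5756.6 → no gain ✓.
3 of the 6 constraints hold; not an equilibrium.

3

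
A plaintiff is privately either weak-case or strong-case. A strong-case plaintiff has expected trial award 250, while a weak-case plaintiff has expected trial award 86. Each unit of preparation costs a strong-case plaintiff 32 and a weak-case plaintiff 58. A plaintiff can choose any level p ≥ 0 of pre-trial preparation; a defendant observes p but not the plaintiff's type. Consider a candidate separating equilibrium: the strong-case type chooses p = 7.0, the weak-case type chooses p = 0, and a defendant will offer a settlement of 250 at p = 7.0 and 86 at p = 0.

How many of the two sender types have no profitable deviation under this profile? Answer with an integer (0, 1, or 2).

Weak-case type: stay at 0 → 86; mimic → 250 − 58 × 7.0 = -156. IC holds (86 ≥ -156).
Strong-case type: signal → 250 − 32 × 7.0 = 26; deviate to 0 → 86. IC fails (26 < 86).
1 of 2 constraints hold, so this profile is not an equilibrium.

1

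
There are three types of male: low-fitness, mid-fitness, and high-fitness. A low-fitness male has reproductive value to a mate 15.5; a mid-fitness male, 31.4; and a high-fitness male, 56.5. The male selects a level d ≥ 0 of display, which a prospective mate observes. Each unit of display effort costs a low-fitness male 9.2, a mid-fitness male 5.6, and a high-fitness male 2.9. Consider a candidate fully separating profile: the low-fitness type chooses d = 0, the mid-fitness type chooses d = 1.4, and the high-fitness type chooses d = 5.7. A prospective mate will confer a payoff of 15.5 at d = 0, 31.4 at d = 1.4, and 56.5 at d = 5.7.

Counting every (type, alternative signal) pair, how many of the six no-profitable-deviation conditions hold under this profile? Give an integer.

Mid-fitness (own payoff 31.4 − 5.6×1.4 = 23.56): to d=0 gives 15.5 → no gain ✓; to d=5.7 gives 56.5 − 5.6×5.7 = 24.58 → profitable ✗.
Low-fitness (own payoff 15.5): to d=1.4 gives 31.4 − 9.2×1.4 = 18.52 → profitable ✗; to d=5.7 gives 56.5 − 9.2×5.7 = 4.06 → no gain ✓.
High-fitness (own payoff 56.5 − 2.9×5.7 = 39.97): to d=0 gives 15.5 → no gain ✓; to d=1.4 gives 31.4 − 2.9×1.4 = 27.34 → no gain ✓.
4 of the 6 constraints hold; not an equilibrium.

4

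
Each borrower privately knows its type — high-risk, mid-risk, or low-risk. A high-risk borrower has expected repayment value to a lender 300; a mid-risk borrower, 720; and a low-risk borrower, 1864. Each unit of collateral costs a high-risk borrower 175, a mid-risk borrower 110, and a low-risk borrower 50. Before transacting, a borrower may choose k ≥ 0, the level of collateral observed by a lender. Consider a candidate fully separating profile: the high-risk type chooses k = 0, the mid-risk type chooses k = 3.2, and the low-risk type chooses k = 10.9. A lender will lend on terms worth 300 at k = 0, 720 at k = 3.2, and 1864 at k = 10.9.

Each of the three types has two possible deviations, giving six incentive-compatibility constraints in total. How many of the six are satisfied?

Mid-risk (own payoff 720 − 110×3.2 = 368): to k=0 gives 300 → no gain ✓; to k=10.9 gives 1864 − 110×10.9 = 665 → profitable ✗.
Low-risk (own payoff 1864 − 50×10.9 = 1319): to k=0 gives 300 → no gain ✓; to k=3.2 gives 720 − 50×3.2 = 560 → no gain ✓.
High-risk (own payoff 300): to k=3.2 gives 720 − 175×3.2 = 160 → no gain ✓; to k=10.9 gives 1864 − 175×10.9 = -43.5 → no gain ✓.
5 of the 6 constraints hold; not an equilibrium.

5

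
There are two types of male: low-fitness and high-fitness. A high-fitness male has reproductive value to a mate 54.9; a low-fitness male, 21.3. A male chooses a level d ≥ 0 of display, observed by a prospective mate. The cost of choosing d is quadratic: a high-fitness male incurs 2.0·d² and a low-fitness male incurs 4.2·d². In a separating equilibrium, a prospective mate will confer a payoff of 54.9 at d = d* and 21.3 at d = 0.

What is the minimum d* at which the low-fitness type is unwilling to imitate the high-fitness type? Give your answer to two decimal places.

2.83

The low-fitness type at d = 0 receives 21.3; imitating at d* yields 54.9 − 4.2·d*².
Indifference: 21.3 = 54.9 − 4.2·d*², so d*² = (54.9 − 21.3) / 4.2 = 8.
d* = √8 ≈ 2.83.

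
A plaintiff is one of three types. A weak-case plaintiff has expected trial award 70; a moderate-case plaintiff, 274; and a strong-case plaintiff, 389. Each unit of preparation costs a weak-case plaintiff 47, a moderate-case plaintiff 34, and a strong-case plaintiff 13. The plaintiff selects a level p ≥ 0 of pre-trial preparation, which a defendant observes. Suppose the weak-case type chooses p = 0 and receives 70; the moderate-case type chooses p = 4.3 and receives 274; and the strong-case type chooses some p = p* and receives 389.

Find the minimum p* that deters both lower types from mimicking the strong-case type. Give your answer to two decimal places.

7.68

Weak-case type (on-path payoff 70) won't mimic when 70 ≥ 389 − 47·p*, i.e. p* ≥ 6.79.
Moderate-case type (on-path payoff 274 − 34×4.3 = 127.8) won't mimic when 127.8 ≥ 389 − 34·p*, i.e. p* ≥ 7.68.
Both must hold, so p* = max(6.79, 7.68) = 7.68. The moderate-case type's constraint binds.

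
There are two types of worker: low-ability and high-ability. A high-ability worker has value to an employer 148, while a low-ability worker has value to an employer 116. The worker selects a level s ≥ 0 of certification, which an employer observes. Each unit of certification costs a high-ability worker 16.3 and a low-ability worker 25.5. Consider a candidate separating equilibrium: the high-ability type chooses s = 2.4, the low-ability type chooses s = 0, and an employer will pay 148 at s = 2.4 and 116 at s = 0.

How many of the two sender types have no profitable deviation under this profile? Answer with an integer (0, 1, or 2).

High-ability type: signal → 148 − 16.3 × 2.4 = 108.88; deviate to 0 → 116. IC fails (108.88 < 116).
Low-ability type: stay at 0 → 116; mimic → 148 − 25.5 × 2.4 = 86.8. IC holds (116 ≥ 86.8).
1 of 2 constraints hold, so this profile is not an equilibrium.

1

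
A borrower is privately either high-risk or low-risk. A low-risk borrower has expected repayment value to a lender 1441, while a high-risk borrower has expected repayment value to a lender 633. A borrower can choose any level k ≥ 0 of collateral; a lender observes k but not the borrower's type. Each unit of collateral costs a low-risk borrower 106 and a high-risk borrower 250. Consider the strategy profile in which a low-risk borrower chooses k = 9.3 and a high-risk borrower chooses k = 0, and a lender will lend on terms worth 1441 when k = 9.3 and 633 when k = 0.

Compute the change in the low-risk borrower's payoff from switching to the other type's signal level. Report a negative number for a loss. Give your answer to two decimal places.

Playing k = 9.3 the low-risk borrower receives 1441 − 106 × 9.3 = 455.2.
Deviating to k = 0 yields 633 instead.
Gain from deviating: 633 − 455.2 = 177.80.
The gain is positive, so the low-risk type's incentive-compatibility constraint is violated — this profile is not a separating equilibrium.

177.80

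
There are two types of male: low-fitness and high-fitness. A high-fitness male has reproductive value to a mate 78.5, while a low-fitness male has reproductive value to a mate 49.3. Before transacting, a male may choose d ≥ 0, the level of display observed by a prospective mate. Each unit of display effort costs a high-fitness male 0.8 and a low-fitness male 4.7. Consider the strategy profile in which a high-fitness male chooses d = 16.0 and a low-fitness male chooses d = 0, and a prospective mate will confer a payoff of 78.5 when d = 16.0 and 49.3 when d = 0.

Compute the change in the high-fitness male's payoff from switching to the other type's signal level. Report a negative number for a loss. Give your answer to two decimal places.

-16.40

Playing d = 16.0 the high-fitness male receives 78.5 − 0.8 × 16.0 = 65.7.
Deviating to d = 0 yields 49.3 instead.
Gain from deviating: 49.3 − 65.7 = -16.40.
The gain is negative, so the high-fitness type's incentive-compatibility constraint is satisfied.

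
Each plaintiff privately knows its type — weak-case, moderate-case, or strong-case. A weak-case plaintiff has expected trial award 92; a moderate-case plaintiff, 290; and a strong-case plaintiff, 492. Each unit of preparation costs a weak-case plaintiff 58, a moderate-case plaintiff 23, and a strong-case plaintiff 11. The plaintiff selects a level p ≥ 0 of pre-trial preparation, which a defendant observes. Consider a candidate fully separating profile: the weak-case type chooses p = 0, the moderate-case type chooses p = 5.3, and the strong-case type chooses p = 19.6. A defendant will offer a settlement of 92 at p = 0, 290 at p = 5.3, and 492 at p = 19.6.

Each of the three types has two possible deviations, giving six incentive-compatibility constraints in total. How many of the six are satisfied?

6

Moderate-case (own payoff 290 − 23×5.3 = 168.1): to p=0 gives 92 → no gain ✓; to p=19.6 gives 492 − 23×19.6 = 41.2 → no gain ✓.
Strong-case (own payoff 492 − 11×19.6 = 276.4): to p=0 gives 92 → no gain ✓; to p=5.3 gives 290 − 11×5.3 = 231.7 → no gain ✓.
Weak-case (own payoff 92): to p=5.3 gives 290 − 58×5.3 = -17.4 → no gain ✓; to p=19.6 gives 492 − 58×19.6 = -644.8 → no gain ✓.
6 of the 6 constraints hold; this profile is a separating equilibrium.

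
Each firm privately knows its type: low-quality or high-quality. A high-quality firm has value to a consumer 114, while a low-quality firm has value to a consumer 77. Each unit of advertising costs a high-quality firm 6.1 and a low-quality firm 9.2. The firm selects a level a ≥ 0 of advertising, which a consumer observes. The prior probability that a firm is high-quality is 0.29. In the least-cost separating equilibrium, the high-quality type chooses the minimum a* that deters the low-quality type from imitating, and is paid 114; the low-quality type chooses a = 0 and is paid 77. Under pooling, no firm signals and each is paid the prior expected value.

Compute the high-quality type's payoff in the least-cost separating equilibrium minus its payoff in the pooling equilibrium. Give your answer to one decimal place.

1.7

Least-cost separating signal: a* solves 77 = 114 − 9.2·a*, so a* = (114 − 77)/9.2 ≈ 4.0217.
High-quality type's separating payoff: 114 − 6.1 × a* = 114 − 6.1 × (114 − 77)/9.2 = 114 − 225.7/9.2 ≈ 89.467.
Pooling payoff: 0.29 × 114 + 0.71 × 77 = 87.73.
Difference: 89.467 − 87.73 = 1.737, i.e. 1.7 to one decimal place.
The high-quality type prefers to separate.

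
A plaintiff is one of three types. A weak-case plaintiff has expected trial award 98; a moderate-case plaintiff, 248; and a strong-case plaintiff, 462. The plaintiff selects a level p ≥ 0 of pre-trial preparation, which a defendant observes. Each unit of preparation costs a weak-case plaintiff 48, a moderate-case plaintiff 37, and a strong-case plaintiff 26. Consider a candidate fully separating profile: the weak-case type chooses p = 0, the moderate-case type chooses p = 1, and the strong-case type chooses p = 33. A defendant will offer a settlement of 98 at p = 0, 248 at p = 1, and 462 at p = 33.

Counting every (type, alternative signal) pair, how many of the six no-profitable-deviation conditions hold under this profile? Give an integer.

3

Strong-case (own payoff 462 − 26×33 = -396): to p=0 gives 98 → profitable ✗; to p=1 gives 248 − 26×1 = 222 → profitable ✗.
Moderate-case (own payoff 248 − 37×1 = 211): to p=0 gives 98 → no gain ✓; to p=33 gives 462 − 37×33 = -759 → no gain ✓.
Weak-case (own payoff 98): to p=1 gives 248 − 48×1 = 200 → profitable ✗; to p=33 gives 462 − 48×33 = -1122 → no gain ✓.
3 of the 6 constraints hold; not an equilibrium.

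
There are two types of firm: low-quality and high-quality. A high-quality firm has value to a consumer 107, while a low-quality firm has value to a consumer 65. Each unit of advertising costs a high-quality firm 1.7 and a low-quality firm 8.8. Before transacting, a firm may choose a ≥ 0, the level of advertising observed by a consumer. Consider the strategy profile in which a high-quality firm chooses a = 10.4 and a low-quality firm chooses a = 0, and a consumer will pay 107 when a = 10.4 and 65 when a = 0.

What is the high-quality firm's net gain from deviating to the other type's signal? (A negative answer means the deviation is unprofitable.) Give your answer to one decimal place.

Playing a = 10.4 the high-quality firm receives 107 − 1.7 × 10.4 = 89.32.
Deviating to a = 0 yields 65 instead.
Gain from deviating: 65 − 89.32 = -24.32, i.e. -24.3 to one decimal place.
The gain is negative, so the high-quality type's incentive-compatibility constraint is satisfied.

-24.3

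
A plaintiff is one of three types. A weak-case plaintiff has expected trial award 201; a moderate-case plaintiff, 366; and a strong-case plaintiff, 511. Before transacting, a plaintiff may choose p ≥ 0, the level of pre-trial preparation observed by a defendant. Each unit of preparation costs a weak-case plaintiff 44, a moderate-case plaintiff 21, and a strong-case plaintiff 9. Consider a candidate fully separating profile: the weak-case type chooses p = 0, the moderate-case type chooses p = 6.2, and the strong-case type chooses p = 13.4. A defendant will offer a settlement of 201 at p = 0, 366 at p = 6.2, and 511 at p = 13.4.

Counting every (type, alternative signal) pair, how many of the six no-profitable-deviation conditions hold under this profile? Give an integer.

6

Strong-case (own payoff 511 − 9×13.4 = 390.4): to p=0 gives 201 → no gain ✓; to p=6.2 gives 366 − 9×6.2 = 310.2 → no gain ✓.
Moderate-case (own payoff 366 − 21×6.2 = 235.8): to p=0 gives 201 → no gain ✓; to p=13.4 gives 511 − 21×13.4 = 229.6 → no gain ✓.
Weak-case (own payoff 201): to p=6.2 gives 366 − 44×6.2 = 93.2 → no gain ✓; to p=13.4 gives 511 − 44×13.4 = -78.6 → no gain ✓.
6 of the 6 constraints hold; this profile is a separating equilibrium.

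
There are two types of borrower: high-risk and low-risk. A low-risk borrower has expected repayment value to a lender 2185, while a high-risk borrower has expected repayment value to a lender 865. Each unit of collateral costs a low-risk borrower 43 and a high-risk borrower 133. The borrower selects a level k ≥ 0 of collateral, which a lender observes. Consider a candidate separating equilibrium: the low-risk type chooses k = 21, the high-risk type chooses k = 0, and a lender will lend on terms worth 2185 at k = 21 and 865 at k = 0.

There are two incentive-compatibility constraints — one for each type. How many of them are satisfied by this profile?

2

Low-risk type: signal → 2185 − 43 × 21 = 1282; deviate to 0 → 865. IC holds (1282 ≥ 865).
High-risk type: stay at 0 → 865; mimic → 2185 − 133 × 21 = -608. IC holds (865 ≥ -608).
2 of 2 constraints hold, so this is a separating equilibrium.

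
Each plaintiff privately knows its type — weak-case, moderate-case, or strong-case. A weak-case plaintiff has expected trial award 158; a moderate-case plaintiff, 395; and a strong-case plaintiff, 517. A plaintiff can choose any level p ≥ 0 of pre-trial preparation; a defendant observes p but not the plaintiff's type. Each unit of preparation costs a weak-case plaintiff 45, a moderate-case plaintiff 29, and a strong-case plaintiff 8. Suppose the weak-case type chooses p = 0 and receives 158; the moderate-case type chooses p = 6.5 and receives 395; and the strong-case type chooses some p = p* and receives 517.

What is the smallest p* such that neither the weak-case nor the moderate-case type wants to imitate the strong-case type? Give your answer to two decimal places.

10.71

Moderate-case type (on-path payoff 395 − 29×6.5 = 206.5) won't mimic when 206.5 ≥ 517 − 29·p*, i.e. p* ≥ 10.71.
Weak-case type (on-path payoff 158) won't mimic when 158 ≥ 517 − 45·p*, i.e. p* ≥ 7.98.
Both must hold, so p* = max(7.98, 10.71) = 10.71. The moderate-case type's constraint binds.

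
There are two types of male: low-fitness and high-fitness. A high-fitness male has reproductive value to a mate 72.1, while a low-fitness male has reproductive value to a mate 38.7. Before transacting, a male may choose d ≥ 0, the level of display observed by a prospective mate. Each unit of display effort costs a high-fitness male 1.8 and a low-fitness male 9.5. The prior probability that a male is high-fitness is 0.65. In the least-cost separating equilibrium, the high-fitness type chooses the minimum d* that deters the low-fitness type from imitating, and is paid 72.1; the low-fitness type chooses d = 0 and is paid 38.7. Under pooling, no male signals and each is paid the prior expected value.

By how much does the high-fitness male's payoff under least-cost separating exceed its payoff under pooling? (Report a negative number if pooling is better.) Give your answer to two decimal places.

5.36

Least-cost separating signal: d* solves 38.7 = 72.1 − 9.5·d*, so d* = (72.1 − 38.7)/9.5 ≈ 3.5158.
High-fitness type's separating payoff: 72.1 − 1.8 × d* = 72.1 − 1.8 × (72.1 − 38.7)/9.5 = 72.1 − 60.12/9.5 ≈ 65.7716.
Pooling payoff: 0.65 × 72.1 + 0.35 × 38.7 = 60.41.
Difference: 65.7716 − 60.41 = 5.3616, i.e. 5.36 to two decimal places.
The high-fitness type prefers to separate.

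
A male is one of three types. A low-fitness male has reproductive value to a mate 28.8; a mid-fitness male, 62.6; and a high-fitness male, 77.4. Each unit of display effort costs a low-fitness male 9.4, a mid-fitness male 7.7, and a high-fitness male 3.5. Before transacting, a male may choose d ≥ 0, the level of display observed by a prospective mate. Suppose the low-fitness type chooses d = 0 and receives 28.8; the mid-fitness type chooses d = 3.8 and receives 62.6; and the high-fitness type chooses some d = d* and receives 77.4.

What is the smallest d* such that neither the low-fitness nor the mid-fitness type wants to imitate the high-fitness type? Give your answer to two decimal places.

Low-fitness type (on-path payoff 28.8) won't mimic when 28.8 ≥ 77.4 − 9.4·d*, i.e. d* ≥ 5.17.
Mid-fitness type (on-path payoff 62.6 − 7.7×3.8 = 33.34) won't mimic when 33.34 ≥ 77.4 − 7.7·d*, i.e. d* ≥ 5.72.
Both must hold, so d* = max(5.17, 5.72) = 5.72. The mid-fitness type's constraint binds.

5.72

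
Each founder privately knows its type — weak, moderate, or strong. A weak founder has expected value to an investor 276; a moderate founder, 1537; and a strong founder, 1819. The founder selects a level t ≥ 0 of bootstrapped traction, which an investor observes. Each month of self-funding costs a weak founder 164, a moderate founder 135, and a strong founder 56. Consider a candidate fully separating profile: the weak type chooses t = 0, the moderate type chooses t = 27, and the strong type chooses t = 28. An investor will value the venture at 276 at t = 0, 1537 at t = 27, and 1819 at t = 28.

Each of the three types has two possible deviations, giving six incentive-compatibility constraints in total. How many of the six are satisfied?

3

Strong (own payoff 1819 − 56×28 = 251): to t=0 gives 276 → profitable ✗; to t=27 gives 1537 − 56×27 = 25 → no gain ✓.
Weak (own payoff 276): to t=27 gives 1537 − 164×27 = -2891 → no gain ✓; to t=28 gives 1819 − 164×28 = -2773 → no gain ✓.
Moderate (own payoff 1537 − 135×27 = -2108): to t=0 gives 276 → profitable ✗; to t=28 gives 1819 − 135×28 = -1961 → profitable ✗.
3 of the 6 constraints hold; not an equilibrium.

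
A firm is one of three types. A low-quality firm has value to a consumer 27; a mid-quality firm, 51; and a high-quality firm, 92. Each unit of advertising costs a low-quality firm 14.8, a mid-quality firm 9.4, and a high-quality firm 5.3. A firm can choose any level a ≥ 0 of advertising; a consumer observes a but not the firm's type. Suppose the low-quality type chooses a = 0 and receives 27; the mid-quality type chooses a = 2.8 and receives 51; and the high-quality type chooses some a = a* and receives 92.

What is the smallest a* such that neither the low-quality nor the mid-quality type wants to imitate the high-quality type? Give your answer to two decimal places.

7.16

Low-quality type (on-path payoff 27) won't mimic when 27 ≥ 92 − 14.8·a*, i.e. a* ≥ 4.39.
Mid-quality type (on-path payoff 51 − 9.4×2.8 = 24.68) won't mimic when 24.68 ≥ 92 − 9.4·a*, i.e. a* ≥ 7.16.
Both must hold, so a* = max(4.39, 7.16) = 7.16. The mid-quality type's constraint binds.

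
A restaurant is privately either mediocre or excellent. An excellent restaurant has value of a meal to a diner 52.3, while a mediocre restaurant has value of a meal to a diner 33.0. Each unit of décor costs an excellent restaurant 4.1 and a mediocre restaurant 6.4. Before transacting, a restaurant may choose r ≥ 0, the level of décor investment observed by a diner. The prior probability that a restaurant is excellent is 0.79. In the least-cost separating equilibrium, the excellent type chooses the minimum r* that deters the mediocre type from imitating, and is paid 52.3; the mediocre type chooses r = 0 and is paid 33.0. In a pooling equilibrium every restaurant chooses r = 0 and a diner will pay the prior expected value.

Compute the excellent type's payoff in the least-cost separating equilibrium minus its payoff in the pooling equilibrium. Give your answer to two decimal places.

-8.31

Least-cost separating signal: r* solves 33.0 = 52.3 − 6.4·r*, so r* = (52.3 − 33.0)/6.4 ≈ 3.0156.
Excellent type's separating payoff: 52.3 − 4.1 × r* = 52.3 − 4.1 × (52.3 − 33.0)/6.4 = 52.3 − 79.13/6.4 ≈ 39.9359.
Pooling payoff: 0.79 × 52.3 + 0.21 × 33.0 = 48.247.
Difference: 39.9359 − 48.247 = -8.3111, i.e. -8.31 to two decimal places.
The excellent type would prefer the pooling outcome.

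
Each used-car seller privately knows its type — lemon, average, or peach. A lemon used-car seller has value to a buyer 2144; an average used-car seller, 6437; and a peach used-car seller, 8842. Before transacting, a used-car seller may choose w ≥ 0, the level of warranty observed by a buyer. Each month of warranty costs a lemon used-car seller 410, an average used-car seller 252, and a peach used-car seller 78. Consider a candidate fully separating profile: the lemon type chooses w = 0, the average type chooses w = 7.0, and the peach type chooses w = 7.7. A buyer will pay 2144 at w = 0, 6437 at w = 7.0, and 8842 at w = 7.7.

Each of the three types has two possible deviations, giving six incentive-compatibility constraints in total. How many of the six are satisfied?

3

Peach (own payoff 8842 − 78×7.7 = 8241.4): to w=0 gives 2144 → no gain ✓; to w=7.0 gives 6437 − 78×7.0 = 5891 → no gain ✓.
Lemon (own payoff 2144): to w=7.0 gives 6437 − 410×7.0 = 3567 → profitable ✗; to w=7.7 gives 8842 − 410×7.7 = 5685 → profitable ✗.
Average (own payoff 6437 − 252×7.0 = 4673): to w=0 gives 2144 → no gain ✓; to w=7.7 gives 8842 − 252×7.7 = 6901.6 → profitable ✗.
3 of the 6 constraints hold; not an equilibrium.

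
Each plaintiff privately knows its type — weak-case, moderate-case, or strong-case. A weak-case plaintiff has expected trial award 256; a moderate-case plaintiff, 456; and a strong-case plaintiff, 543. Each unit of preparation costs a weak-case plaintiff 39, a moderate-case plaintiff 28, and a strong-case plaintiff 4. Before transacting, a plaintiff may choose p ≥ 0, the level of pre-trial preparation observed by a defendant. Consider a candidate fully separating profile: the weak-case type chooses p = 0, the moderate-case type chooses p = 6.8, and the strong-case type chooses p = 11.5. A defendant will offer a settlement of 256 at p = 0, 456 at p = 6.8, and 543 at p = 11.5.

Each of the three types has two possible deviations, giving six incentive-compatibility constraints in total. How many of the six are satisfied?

Moderate-case (own payoff 456 − 28×6.8 = 265.6): to p=0 gives 256 → no gain ✓; to p=11.5 gives 543 − 28×11.5 = 221 → no gain ✓.
Weak-case (own payoff 256): to p=6.8 gives 456 − 39×6.8 = 190.8 → no gain ✓; to p=11.5 gives 543 − 39×11.5 = 94.5 → no gain ✓.
Strong-case (own payoff 543 − 4×11.5 = 497): to p=0 gives 256 → no gain ✓; to p=6.8 gives 456 − 4×6.8 = 428.8 → no gain ✓.
6 of the 6 constraints hold; this profile is a separating equilibrium.

6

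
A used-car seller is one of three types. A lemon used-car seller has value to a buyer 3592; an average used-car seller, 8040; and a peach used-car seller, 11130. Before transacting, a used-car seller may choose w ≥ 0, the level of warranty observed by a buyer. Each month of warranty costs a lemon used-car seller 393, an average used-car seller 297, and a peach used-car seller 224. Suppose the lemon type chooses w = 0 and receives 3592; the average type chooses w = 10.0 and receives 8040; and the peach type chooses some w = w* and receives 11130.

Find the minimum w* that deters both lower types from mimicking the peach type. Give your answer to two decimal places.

Lemon type (on-path payoff 3592) won't mimic when 3592 ≥ 11130 − 393·w*, i.e. w* ≥ 19.18.
Average type (on-path payoff 8040 − 297×10.0 = 5070) won't mimic when 5070 ≥ 11130 − 297·w*, i.e. w* ≥ 20.40.
Both must hold, so w* = max(19.18, 20.40) = 20.40. The average type's constraint binds.

20.40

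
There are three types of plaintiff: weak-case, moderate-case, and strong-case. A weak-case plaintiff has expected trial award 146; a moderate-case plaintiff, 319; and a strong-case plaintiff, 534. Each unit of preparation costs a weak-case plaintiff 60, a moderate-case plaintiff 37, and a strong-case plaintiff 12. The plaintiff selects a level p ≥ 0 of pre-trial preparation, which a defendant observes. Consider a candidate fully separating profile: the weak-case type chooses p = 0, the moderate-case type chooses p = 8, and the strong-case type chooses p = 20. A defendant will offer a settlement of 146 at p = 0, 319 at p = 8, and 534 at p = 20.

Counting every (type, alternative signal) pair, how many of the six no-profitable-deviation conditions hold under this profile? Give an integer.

Weak-case (own payoff 146): to p=8 gives 319 − 60×8 = -161 → no gain ✓; to p=20 gives 534 − 60×20 = -666 → no gain ✓.
Strong-case (own payoff 534 − 12×20 = 294): to p=0 gives 146 → no gain ✓; to p=8 gives 319 − 12×8 = 223 → no gain ✓.
Moderate-case (own payoff 319 − 37×8 = 23): to p=0 gives 146 → profitable ✗; to p=20 gives 534 − 37×20 = -206 → no gain ✓.
5 of the 6 constraints hold; not an equilibrium.

5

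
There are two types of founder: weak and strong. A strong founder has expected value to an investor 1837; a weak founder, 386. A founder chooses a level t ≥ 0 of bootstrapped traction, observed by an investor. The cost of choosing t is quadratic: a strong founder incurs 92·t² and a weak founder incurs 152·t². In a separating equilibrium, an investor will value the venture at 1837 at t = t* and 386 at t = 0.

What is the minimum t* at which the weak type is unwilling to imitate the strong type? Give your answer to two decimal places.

The weak type at t = 0 receives 386; imitating at t* yields 1837 − 152·t*².
Indifference: 386 = 1837 − 152·t*², so t*² = (1837 − 386) / 152 ≈ 9.5461.
t* = √9.5461 ≈ 3.09.

3.09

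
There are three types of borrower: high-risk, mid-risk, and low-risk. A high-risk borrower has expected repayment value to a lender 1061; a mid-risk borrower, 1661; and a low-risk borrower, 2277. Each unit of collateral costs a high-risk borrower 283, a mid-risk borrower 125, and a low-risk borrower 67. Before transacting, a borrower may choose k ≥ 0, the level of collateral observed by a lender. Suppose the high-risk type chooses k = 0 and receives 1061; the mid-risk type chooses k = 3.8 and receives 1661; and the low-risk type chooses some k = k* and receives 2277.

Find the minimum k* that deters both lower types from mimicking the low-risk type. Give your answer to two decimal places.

Mid-risk type (on-path payoff 1661 − 125×3.8 = 1186) won't mimic when 1186 ≥ 2277 − 125·k*, i.e. k* ≥ 8.73.
High-risk type (on-path payoff 1061) won't mimic when 1061 ≥ 2277 − 283·k*, i.e. k* ≥ 4.30.
Both must hold, so k* = max(4.30, 8.73) = 8.73. The mid-risk type's constraint binds.

8.73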